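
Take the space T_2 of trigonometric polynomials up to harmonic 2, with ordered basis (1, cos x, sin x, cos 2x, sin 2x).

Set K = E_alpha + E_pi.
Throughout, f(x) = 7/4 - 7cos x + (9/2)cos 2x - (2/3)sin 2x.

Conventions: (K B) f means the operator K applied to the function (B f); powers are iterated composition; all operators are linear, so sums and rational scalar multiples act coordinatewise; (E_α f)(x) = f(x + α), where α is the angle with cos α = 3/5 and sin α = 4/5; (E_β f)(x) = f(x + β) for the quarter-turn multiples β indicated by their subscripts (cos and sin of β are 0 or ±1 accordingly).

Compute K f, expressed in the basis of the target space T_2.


the result is g(x) = 7/2 + (14/5)cos x + (28/5)sin x + (13/5)cos 2x - (24/5)sin 2x

E_alpha f = 7/4 - (21/5)cos x + (28/5)sin x - (19/10)cos 2x - (62/15)sin 2x
E_pi f = 7/4 + 7cos x + (9/2)cos 2x - (2/3)sin 2x
(E_alpha + E_pi) f = 7/2 + (14/5)cos x + (28/5)sin x + (13/5)cos 2x - (24/5)sin 2x


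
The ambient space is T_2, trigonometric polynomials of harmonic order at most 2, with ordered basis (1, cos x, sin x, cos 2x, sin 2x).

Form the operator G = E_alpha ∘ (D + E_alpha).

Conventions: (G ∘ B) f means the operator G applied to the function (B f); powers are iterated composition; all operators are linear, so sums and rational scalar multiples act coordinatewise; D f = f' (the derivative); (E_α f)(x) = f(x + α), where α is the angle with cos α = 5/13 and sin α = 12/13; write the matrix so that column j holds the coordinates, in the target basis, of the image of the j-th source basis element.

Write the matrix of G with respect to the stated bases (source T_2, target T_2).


the matrix is [[1, 0, 0, 0, 0]; [0, -275/169, 185/169, 0, 0]; [0, -185/169, -275/169, 0, 0]; [0, 0, 0, -40799/28561, -68782/28561]; [0, 0, 0, 68782/28561, -40799/28561]] (rows listed top to bottom)

image of 1: 1
image of cos x: -(275/169)cos x - (185/169)sin x
image of sin x: (185/169)cos x - (275/169)sin x
image of cos 2x: -(40799/28561)cos 2x + (68782/28561)sin 2x
image of sin 2x: -(68782/28561)cos 2x - (40799/28561)sin 2x
each image's coordinates form column j of the matrix


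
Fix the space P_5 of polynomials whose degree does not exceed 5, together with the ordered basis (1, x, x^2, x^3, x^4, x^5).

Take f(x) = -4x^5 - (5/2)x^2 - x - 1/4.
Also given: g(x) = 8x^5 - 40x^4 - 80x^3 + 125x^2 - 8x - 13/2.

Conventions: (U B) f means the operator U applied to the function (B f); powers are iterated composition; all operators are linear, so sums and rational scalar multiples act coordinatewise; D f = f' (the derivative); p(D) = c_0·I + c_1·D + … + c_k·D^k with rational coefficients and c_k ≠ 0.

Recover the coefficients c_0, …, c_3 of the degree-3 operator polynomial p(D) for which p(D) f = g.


c_0 = -2, c_1 = 2, c_2 = 1, c_3 = -1/2

D^0 f = -4x^5 - (5/2)x^2 - x - 1/4
D^1 f = -20x^4 - 5x - 1
D^2 f = -80x^3 - 5
D^3 f = -240x^2
matching coefficients of g against c_0 f + c_1 Df + … from the top degree down determines the c_i
solution: c_0 = -2, c_1 = 2, c_2 = 1, c_3 = -1/2


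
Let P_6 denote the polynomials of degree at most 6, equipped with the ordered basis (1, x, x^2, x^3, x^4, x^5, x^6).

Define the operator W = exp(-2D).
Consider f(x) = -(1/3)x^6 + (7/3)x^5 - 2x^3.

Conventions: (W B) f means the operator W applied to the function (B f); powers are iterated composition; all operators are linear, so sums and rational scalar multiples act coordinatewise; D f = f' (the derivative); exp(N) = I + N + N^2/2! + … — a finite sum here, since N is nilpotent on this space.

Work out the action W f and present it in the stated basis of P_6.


the image equals g(x) = -(1/3)x^6 + (19/3)x^5 - (130/3)x^4 + (434/3)x^3 - (764/3)x^2 + (680/3)x - 80

order-1 term: 4x^5 - (70/3)x^4 + 12x^2
order-2 term: -20x^4 + (280/3)x^3 - 24x
order-3 term: (160/3)x^3 - (560/3)x^2 + 16
order-4 term: -80x^2 + (560/3)x
order-5 term: 64x - 224/3
order-6 term: -64/3
the series for exp(-2D) f terminates at order 6
exp(-2D) f = -(1/3)x^6 + (19/3)x^5 - (130/3)x^4 + (434/3)x^3 - (764/3)x^2 + (680/3)x - 80


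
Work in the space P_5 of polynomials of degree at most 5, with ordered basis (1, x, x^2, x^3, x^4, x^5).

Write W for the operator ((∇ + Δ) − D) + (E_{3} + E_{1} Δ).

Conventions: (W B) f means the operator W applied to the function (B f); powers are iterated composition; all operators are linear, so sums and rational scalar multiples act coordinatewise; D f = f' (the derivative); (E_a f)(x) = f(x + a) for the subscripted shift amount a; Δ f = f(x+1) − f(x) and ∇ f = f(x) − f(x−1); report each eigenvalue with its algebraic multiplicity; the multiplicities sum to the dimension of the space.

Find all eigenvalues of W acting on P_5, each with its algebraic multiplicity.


λ = 1 (multiplicity 6)

image of 1: 1
image of x: x + 5
image of x^2: x^2 + 10x + 12
image of x^3: x^3 + 15x^2 + 36x + 36
image of x^4: x^4 + 20x^3 + 72x^2 + 144x + 96
image of x^5: x^5 + 25x^4 + 120x^3 + 360x^2 + 480x + 276
the matrix is upper triangular; its diagonal is (1, 1, 1, 1, 1, 1)
for a triangular matrix the eigenvalues are the diagonal entries, with algebraic multiplicity their repetition count


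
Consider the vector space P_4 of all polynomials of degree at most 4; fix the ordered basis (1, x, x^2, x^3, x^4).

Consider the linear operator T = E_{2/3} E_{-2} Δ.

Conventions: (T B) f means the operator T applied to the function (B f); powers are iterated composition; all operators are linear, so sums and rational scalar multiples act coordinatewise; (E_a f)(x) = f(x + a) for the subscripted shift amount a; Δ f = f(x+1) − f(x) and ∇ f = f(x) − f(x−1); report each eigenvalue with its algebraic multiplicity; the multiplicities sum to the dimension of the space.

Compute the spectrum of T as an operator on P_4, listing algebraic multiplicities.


λ = 0 (multiplicity 5)

image of 1: 0
image of x: 1
image of x^2: 2x - 5/3
image of x^3: 3x^2 - 5x + 7/3
image of x^4: 4x^3 - 10x^2 + (28/3)x - 85/27
the matrix is upper triangular; its diagonal is (0, 0, 0, 0, 0)
for a triangular matrix the eigenvalues are the diagonal entries, with algebraic multiplicity their repetition count


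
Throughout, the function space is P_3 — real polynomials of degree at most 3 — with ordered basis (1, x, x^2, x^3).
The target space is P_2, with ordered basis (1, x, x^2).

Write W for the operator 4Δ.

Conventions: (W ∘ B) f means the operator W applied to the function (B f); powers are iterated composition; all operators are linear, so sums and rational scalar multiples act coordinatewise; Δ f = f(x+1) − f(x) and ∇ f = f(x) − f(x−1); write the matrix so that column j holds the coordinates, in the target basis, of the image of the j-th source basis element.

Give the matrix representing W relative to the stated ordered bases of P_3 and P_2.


the matrix is [[0, 4, 4, 4]; [0, 0, 8, 12]; [0, 0, 0, 12]] (rows listed top to bottom)

image of 1: 0
image of x: 4
image of x^2: 8x + 4
image of x^3: 12x^2 + 12x + 4
each image's coordinates form column j of the matrix


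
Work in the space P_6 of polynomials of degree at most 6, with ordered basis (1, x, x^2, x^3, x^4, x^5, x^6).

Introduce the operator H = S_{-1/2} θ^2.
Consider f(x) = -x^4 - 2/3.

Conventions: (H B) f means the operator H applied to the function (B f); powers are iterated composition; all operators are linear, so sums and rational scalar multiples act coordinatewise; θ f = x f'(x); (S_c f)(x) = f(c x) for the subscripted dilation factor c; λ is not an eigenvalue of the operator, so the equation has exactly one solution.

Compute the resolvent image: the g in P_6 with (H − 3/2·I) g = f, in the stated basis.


write g with unknown coordinates in the stated basis and equate coefficients in (H − 3/2·I) g = f
solving from the highest basis element down gives g = 2x^4 + 4/9
check: H g = 2x^4
so H g − 3/2·g = -x^4 - 2/3 = f ✓

the image equals g(x) = 2x^4 + 4/9


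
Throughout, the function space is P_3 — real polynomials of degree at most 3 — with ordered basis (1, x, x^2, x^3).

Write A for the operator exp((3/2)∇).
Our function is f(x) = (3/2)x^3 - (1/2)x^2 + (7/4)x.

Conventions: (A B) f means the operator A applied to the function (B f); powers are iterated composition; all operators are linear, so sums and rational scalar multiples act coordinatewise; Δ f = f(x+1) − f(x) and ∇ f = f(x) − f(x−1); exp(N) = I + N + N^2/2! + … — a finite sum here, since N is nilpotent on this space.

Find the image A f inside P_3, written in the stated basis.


the image equals g(x) = (3/2)x^3 + (25/4)x^2 + (29/8)x - 9/16

order-1 term: (27/4)x^2 - (33/4)x + 45/8
order-2 term: (81/8)x - 45/4
order-3 term: 81/16
the series for exp((3/2)∇) f terminates at order 3
exp((3/2)∇) f = (3/2)x^3 + (25/4)x^2 + (29/8)x - 9/16


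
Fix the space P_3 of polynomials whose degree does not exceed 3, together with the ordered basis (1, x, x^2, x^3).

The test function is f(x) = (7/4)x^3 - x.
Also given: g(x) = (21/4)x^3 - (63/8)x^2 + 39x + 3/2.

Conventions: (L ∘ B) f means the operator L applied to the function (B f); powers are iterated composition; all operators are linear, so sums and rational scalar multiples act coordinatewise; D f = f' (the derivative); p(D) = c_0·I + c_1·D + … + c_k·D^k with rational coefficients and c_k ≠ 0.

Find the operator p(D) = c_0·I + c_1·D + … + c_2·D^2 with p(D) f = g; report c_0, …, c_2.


c_0 = 3, c_1 = -3/2, c_2 = 4

D^0 f = (7/4)x^3 - x
D^1 f = (21/4)x^2 - 1
D^2 f = (21/2)x
matching coefficients of g against c_0 f + c_1 Df + … from the top degree down determines the c_i
solution: c_0 = 3, c_1 = -3/2, c_2 = 4


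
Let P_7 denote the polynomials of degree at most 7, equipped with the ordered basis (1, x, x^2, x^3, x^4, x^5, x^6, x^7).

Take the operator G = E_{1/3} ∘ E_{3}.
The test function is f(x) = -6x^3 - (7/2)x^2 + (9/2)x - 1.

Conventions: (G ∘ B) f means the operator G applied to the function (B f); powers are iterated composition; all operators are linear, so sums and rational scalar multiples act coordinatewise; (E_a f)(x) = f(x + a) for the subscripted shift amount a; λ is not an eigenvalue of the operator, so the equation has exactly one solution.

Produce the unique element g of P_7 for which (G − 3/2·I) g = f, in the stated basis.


write g with unknown coordinates in the stated basis and equate coefficients in (G − 3/2·I) g = f
solving from the highest basis element down gives g = 12x^3 + 247x^2 + (12253/3)x + 100826/3
check: G g = 12x^3 + 367x^2 + 6131x + 50412
so G g − 3/2·g = -6x^3 - (7/2)x^2 + (9/2)x - 1 = f ✓

the image equals g(x) = 12x^3 + 247x^2 + (12253/3)x + 100826/3


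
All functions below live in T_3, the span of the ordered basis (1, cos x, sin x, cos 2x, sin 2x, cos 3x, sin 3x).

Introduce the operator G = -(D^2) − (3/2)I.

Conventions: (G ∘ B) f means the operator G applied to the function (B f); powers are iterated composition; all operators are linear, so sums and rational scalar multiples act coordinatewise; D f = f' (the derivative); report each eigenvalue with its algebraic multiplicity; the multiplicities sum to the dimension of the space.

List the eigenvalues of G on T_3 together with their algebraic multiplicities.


image of 1: -3/2
image of cos x: -(1/2)cos x
image of sin x: -(1/2)sin x
image of cos 2x: (5/2)cos 2x
image of sin 2x: (5/2)sin 2x
image of cos 3x: (15/2)cos 3x
image of sin 3x: (15/2)sin 3x
the matrix is diagonal; its diagonal is (-3/2, -1/2, -1/2, 5/2, 5/2, 15/2, 15/2)
for a triangular matrix the eigenvalues are the diagonal entries, with algebraic multiplicity their repetition count

λ = -3/2 (multiplicity 1), λ = -1/2 (multiplicity 2), λ = 5/2 (multiplicity 2), λ = 15/2 (multiplicity 2)


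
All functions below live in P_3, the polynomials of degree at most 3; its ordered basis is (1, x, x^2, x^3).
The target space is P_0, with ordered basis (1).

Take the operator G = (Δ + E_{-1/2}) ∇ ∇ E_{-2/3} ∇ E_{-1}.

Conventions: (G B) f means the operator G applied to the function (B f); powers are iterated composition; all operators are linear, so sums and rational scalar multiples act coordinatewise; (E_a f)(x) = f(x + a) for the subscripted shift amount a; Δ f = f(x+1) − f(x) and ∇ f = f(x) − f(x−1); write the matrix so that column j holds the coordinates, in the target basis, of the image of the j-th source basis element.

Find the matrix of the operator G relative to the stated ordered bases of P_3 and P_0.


image of 1: 0
image of x: 0
image of x^2: 0
image of x^3: 6
each image's coordinates form column j of the matrix

the matrix is [[0, 0, 0, 6]] (rows listed top to bottom)


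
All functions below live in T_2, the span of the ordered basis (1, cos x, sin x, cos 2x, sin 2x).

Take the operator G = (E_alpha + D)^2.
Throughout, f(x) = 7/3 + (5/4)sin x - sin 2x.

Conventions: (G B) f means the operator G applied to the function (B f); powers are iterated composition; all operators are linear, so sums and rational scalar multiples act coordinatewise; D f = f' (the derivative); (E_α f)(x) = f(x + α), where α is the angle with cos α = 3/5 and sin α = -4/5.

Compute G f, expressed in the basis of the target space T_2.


g(x) = 7/3 + (3/10)cos x + (2/5)sin x + (364/625)cos 2x + (627/625)sin 2x

E_alpha f = 7/3 - cos x + (3/4)sin x + (24/25)cos 2x + (7/25)sin 2x
D f = (5/4)cos x - 2cos 2x
(E_alpha + D) f = 7/3 + (1/4)cos x + (3/4)sin x - (26/25)cos 2x + (7/25)sin 2x
E_alpha (E_alpha + D) f = 7/3 - (9/20)cos x + (13/20)sin x + (14/625)cos 2x - (673/625)sin 2x
D (E_alpha + D) f = (3/4)cos x - (1/4)sin x + (14/25)cos 2x + (52/25)sin 2x
(E_alpha + D) (E_alpha + D) f = 7/3 + (3/10)cos x + (2/5)sin x + (364/625)cos 2x + (627/625)sin 2x


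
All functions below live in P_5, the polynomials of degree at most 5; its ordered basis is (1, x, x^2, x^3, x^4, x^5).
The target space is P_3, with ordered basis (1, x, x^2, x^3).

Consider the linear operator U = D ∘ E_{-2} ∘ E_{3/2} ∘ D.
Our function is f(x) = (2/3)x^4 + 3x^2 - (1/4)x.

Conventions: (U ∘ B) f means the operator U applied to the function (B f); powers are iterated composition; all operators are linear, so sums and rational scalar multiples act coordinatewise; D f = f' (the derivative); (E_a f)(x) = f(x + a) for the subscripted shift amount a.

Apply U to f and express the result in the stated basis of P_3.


the image equals g(x) = 8x^2 - 8x + 8

D f = (8/3)x^3 + 6x - 1/4
E_{3/2} D f = (8/3)x^3 + 12x^2 + 24x + 71/4
E_{-2} (E_{3/2} ∘ D) f = (8/3)x^3 - 4x^2 + 8x - 43/12
D E_{-2} (E_{3/2} ∘ D) f = 8x^2 - 8x + 8


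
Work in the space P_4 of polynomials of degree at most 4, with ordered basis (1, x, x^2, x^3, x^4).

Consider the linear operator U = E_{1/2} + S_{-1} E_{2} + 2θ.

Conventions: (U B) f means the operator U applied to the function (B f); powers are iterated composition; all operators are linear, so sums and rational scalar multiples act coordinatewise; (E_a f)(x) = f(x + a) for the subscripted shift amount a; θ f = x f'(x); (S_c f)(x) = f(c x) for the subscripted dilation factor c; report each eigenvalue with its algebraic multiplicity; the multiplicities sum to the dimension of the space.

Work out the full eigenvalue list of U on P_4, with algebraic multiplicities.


λ = 2 (multiplicity 2), λ = 6 (multiplicity 2), λ = 10 (multiplicity 1)

image of 1: 2
image of x: 2x + 5/2
image of x^2: 6x^2 - 3x + 17/4
image of x^3: 6x^3 + (15/2)x^2 - (45/4)x + 65/8
image of x^4: 10x^4 - 6x^3 + (51/2)x^2 - (63/2)x + 257/16
the matrix is upper triangular; its diagonal is (2, 2, 6, 6, 10)
for a triangular matrix the eigenvalues are the diagonal entries, with algebraic multiplicity their repetition count


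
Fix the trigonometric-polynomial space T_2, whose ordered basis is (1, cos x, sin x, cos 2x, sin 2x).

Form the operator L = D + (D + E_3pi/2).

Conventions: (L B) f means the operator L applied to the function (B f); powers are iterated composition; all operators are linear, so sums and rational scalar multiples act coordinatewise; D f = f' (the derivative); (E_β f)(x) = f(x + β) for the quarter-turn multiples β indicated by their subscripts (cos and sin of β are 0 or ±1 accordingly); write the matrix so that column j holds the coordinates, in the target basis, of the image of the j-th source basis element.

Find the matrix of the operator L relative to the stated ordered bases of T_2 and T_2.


the matrix is [[1, 0, 0, 0, 0]; [0, 0, 1, 0, 0]; [0, -1, 0, 0, 0]; [0, 0, 0, -1, 4]; [0, 0, 0, -4, -1]] (rows listed top to bottom)

image of 1: 1
image of cos x: -sin x
image of sin x: cos x
image of cos 2x: -cos 2x - 4sin 2x
image of sin 2x: 4cos 2x - sin 2x
each image's coordinates form column j of the matrix


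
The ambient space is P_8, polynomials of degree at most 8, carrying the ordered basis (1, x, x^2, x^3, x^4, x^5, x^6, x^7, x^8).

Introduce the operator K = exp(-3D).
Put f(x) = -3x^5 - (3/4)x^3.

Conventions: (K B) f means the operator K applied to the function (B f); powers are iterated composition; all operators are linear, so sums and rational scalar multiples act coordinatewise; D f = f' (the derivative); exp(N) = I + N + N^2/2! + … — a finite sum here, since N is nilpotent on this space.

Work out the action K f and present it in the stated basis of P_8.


the image equals g(x) = -3x^5 + 45x^4 - (1083/4)x^3 + (3267/4)x^2 - (4941/4)x + 2997/4

order-1 term: 45x^4 + (27/4)x^2
order-2 term: -270x^3 - (81/4)x
order-3 term: 810x^2 + 81/4
order-4 term: -1215x
order-5 term: 729
the series for exp(-3D) f terminates at order 5
exp(-3D) f = -3x^5 + 45x^4 - (1083/4)x^3 + (3267/4)x^2 - (4941/4)x + 2997/4


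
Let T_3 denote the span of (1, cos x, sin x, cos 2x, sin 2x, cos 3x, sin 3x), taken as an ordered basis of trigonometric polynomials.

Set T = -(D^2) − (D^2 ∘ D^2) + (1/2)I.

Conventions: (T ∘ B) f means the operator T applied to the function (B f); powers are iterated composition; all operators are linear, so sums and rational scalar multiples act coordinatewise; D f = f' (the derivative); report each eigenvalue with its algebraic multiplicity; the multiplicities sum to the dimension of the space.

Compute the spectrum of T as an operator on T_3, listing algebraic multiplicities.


image of 1: 1/2
image of cos x: (1/2)cos x
image of sin x: (1/2)sin x
image of cos 2x: -(23/2)cos 2x
image of sin 2x: -(23/2)sin 2x
image of cos 3x: -(143/2)cos 3x
image of sin 3x: -(143/2)sin 3x
the matrix is diagonal; its diagonal is (1/2, 1/2, 1/2, -23/2, -23/2, -143/2, -143/2)
for a triangular matrix the eigenvalues are the diagonal entries, with algebraic multiplicity their repetition count

λ = -143/2 (multiplicity 2), λ = -23/2 (multiplicity 2), λ = 1/2 (multiplicity 3)


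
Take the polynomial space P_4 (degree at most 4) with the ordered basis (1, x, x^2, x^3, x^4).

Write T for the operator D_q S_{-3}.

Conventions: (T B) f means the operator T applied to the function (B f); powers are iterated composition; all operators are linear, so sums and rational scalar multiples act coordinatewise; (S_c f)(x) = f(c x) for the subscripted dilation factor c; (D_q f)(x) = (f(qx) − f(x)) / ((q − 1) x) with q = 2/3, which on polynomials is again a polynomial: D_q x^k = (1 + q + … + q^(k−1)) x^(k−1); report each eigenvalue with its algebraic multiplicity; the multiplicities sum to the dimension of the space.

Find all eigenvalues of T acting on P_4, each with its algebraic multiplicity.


image of 1: 0
image of x: -3
image of x^2: 15x
image of x^3: -57x^2
image of x^4: 195x^3
the matrix is upper triangular; its diagonal is (0, 0, 0, 0, 0)
for a triangular matrix the eigenvalues are the diagonal entries, with algebraic multiplicity their repetition count

λ = 0 (multiplicity 5)


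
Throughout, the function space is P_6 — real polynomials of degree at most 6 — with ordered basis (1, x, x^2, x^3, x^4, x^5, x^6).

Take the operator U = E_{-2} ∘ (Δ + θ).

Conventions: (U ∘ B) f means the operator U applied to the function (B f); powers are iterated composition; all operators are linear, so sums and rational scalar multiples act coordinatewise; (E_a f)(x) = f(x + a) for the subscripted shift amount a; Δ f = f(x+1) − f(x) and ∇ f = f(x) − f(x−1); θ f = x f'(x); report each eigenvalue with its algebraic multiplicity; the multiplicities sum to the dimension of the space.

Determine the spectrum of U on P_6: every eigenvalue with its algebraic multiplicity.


λ = 0 (multiplicity 1), λ = 1 (multiplicity 1), λ = 2 (multiplicity 1), λ = 3 (multiplicity 1), λ = 4 (multiplicity 1), λ = 5 (multiplicity 1), λ = 6 (multiplicity 1)

image of 1: 0
image of x: x - 1
image of x^2: 2x^2 - 6x + 5
image of x^3: 3x^3 - 15x^2 + 27x - 17
image of x^4: 4x^4 - 28x^3 + 78x^2 - 100x + 49
image of x^5: 5x^5 - 45x^4 + 170x^3 - 330x^2 + 325x - 129
image of x^6: 6x^6 - 66x^5 + 315x^4 - 820x^3 + 1215x^2 - 966x + 321
the matrix is upper triangular; its diagonal is (0, 1, 2, 3, 4, 5, 6)
for a triangular matrix the eigenvalues are the diagonal entries, with algebraic multiplicity their repetition count


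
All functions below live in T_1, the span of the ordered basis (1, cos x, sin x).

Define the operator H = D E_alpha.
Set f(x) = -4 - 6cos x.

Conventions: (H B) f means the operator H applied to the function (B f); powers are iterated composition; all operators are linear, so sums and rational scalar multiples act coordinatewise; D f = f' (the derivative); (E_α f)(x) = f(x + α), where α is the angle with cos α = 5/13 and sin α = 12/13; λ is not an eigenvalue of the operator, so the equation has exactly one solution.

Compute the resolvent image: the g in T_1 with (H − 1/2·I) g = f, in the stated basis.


the image equals g(x) = 8 + (444/113)cos x - (120/113)sin x

write g with unknown coordinates in the stated basis and equate coefficients in (H − 1/2·I) g = f
solving from the highest basis element down gives g = 8 + (444/113)cos x - (120/113)sin x
check: H g = -(456/113)cos x - (60/113)sin x
so H g − 1/2·g = -4 - 6cos x = f ✓


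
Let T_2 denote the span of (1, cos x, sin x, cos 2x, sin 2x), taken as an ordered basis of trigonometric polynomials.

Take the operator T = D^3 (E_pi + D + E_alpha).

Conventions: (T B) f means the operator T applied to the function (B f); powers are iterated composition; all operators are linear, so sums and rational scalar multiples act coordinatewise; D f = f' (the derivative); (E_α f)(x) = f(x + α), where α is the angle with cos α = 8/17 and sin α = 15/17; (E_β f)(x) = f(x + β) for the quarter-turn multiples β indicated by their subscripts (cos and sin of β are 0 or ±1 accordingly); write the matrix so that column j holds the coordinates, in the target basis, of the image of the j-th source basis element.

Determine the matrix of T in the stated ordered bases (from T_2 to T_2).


image of 1: 0
image of cos x: (32/17)cos x - (9/17)sin x
image of sin x: (9/17)cos x + (32/17)sin x
image of cos 2x: (6544/289)cos 2x + (1024/289)sin 2x
image of sin 2x: -(1024/289)cos 2x + (6544/289)sin 2x
each image's coordinates form column j of the matrix

the matrix is [[0, 0, 0, 0, 0]; [0, 32/17, 9/17, 0, 0]; [0, -9/17, 32/17, 0, 0]; [0, 0, 0, 6544/289, -1024/289]; [0, 0, 0, 1024/289, 6544/289]] (rows listed top to bottom)


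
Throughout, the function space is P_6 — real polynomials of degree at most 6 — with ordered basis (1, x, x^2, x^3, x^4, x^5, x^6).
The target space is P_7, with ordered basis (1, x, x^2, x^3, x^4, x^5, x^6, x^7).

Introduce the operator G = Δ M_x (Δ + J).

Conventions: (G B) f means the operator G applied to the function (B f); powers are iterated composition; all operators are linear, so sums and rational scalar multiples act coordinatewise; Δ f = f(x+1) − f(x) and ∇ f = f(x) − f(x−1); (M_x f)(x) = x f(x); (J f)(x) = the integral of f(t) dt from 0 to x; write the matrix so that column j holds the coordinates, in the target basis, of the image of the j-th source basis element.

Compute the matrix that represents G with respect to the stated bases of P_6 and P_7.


image of 1: 2x + 1
image of x: (3/2)x^2 + (3/2)x + 3/2
image of x^2: (4/3)x^3 + 2x^2 + (16/3)x + 10/3
image of x^3: (5/4)x^4 + (5/2)x^3 + (23/2)x^2 + (65/4)x + 29/4
image of x^4: (6/5)x^5 + 3x^4 + 20x^3 + 45x^2 + (216/5)x + 76/5
image of x^5: (7/6)x^6 + (7/2)x^5 + (185/6)x^4 + (575/6)x^3 + (287/2)x^2 + (637/6)x + 187/6
image of x^6: (8/7)x^7 + 4x^6 + 44x^5 + 175x^4 + 358x^3 + 409x^2 + (1744/7)x + 442/7
each image's coordinates form column j of the matrix

the matrix is [[1, 3/2, 10/3, 29/4, 76/5, 187/6, 442/7]; [2, 3/2, 16/3, 65/4, 216/5, 637/6, 1744/7]; [0, 3/2, 2, 23/2, 45, 287/2, 409]; [0, 0, 4/3, 5/2, 20, 575/6, 358]; [0, 0, 0, 5/4, 3, 185/6, 175]; [0, 0, 0, 0, 6/5, 7/2, 44]; [0, 0, 0, 0, 0, 7/6, 4]; [0, 0, 0, 0, 0, 0, 8/7]] (rows listed top to bottom)


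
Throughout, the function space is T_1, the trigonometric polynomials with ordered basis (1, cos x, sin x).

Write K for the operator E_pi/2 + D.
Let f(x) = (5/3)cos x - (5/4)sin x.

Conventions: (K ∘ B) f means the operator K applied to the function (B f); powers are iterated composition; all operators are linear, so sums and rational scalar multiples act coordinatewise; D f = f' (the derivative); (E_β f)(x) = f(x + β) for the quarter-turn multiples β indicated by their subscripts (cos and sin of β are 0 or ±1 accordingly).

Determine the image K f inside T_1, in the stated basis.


g(x) = -(5/2)cos x - (10/3)sin x

E_pi/2 f = -(5/4)cos x - (5/3)sin x
D f = -(5/4)cos x - (5/3)sin x
(E_pi/2 + D) f = -(5/2)cos x - (10/3)sin x


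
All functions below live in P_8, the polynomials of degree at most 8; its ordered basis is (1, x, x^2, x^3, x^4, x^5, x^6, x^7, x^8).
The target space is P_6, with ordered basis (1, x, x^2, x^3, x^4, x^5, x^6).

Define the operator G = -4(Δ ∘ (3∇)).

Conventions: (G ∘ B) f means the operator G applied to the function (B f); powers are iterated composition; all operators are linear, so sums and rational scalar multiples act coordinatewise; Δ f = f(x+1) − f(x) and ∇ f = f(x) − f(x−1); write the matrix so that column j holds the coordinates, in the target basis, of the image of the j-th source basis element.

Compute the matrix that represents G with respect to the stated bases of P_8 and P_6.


image of 1: 0
image of x: 0
image of x^2: -24
image of x^3: -72x
image of x^4: -144x^2 - 24
image of x^5: -240x^3 - 120x
image of x^6: -360x^4 - 360x^2 - 24
image of x^7: -504x^5 - 840x^3 - 168x
image of x^8: -672x^6 - 1680x^4 - 672x^2 - 24
each image's coordinates form column j of the matrix

the matrix is [[0, 0, -24, 0, -24, 0, -24, 0, -24]; [0, 0, 0, -72, 0, -120, 0, -168, 0]; [0, 0, 0, 0, -144, 0, -360, 0, -672]; [0, 0, 0, 0, 0, -240, 0, -840, 0]; [0, 0, 0, 0, 0, 0, -360, 0, -1680]; [0, 0, 0, 0, 0, 0, 0, -504, 0]; [0, 0, 0, 0, 0, 0, 0, 0, -672]] (rows listed top to bottom)


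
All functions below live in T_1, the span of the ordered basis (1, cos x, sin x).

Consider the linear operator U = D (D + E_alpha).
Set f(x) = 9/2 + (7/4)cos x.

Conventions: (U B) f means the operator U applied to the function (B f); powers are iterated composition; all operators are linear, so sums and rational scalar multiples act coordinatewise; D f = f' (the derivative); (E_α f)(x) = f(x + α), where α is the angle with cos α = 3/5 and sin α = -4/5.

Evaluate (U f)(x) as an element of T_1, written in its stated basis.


the image equals g(x) = -(7/20)cos x - (21/20)sin x

D f = -(7/4)sin x
E_alpha f = 9/2 + (21/20)cos x + (7/5)sin x
(D + E_alpha) f = 9/2 + (21/20)cos x - (7/20)sin x
D (D + E_alpha) f = -(7/20)cos x - (21/20)sin x


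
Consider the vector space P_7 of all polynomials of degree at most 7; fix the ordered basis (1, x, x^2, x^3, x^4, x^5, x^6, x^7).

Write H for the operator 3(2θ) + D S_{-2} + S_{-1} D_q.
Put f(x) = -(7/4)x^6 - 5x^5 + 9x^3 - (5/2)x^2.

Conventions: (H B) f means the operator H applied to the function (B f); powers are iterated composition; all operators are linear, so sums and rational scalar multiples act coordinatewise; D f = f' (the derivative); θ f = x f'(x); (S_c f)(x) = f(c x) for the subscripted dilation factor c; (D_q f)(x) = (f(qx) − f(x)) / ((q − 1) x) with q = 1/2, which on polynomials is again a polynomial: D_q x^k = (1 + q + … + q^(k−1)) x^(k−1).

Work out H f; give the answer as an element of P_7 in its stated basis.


the result is g(x) = -63x^6 - (104775/128)x^5 + (12645/16)x^4 + 162x^3 - (921/4)x^2 - (65/4)x

θ f = -(21/2)x^6 - 25x^5 + 27x^3 - 5x^2
(2θ) f = -21x^6 - 50x^5 + 54x^3 - 10x^2
(3(2θ)) f = -63x^6 - 150x^5 + 162x^3 - 30x^2
S_{-2} f = -112x^6 + 160x^5 - 72x^3 - 10x^2
D S_{-2} f = -672x^5 + 800x^4 - 216x^2 - 20x
D_q f = -(441/128)x^5 - (155/16)x^4 + (63/4)x^2 - (15/4)x
S_{-1} D_q f = (441/128)x^5 - (155/16)x^4 + (63/4)x^2 + (15/4)x
(3(2θ) + D S_{-2} + S_{-1} D_q) f = -63x^6 - (104775/128)x^5 + (12645/16)x^4 + 162x^3 - (921/4)x^2 - (65/4)x


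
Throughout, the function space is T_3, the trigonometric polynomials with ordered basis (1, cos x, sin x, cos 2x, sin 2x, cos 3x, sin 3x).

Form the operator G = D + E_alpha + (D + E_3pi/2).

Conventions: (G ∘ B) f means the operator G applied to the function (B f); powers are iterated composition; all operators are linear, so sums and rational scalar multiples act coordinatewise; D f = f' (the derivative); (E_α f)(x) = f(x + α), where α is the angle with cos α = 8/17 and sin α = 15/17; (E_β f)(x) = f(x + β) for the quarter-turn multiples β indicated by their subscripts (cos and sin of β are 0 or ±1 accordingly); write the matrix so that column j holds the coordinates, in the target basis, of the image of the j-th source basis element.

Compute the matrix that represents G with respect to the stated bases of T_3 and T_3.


image of 1: 2
image of cos x: (8/17)cos x - (32/17)sin x
image of sin x: (32/17)cos x + (8/17)sin x
image of cos 2x: -(450/289)cos 2x - (1396/289)sin 2x
image of sin 2x: (1396/289)cos 2x - (450/289)sin 2x
image of cos 3x: -(4888/4913)cos 3x - (33896/4913)sin 3x
image of sin 3x: (33896/4913)cos 3x - (4888/4913)sin 3x
each image's coordinates form column j of the matrix

the matrix is [[2, 0, 0, 0, 0, 0, 0]; [0, 8/17, 32/17, 0, 0, 0, 0]; [0, -32/17, 8/17, 0, 0, 0, 0]; [0, 0, 0, -450/289, 1396/289, 0, 0]; [0, 0, 0, -1396/289, -450/289, 0, 0]; [0, 0, 0, 0, 0, -4888/4913, 33896/4913]; [0, 0, 0, 0, 0, -33896/4913, -4888/4913]] (rows listed top to bottom)


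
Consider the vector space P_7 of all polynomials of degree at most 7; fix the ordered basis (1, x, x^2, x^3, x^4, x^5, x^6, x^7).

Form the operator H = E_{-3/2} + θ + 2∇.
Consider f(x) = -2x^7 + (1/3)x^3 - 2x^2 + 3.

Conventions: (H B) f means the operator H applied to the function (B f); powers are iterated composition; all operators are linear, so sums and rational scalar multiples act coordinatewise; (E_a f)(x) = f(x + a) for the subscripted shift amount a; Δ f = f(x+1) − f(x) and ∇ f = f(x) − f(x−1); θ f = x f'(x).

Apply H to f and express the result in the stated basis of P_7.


g(x) = -16x^7 - 7x^6 - (21/2)x^5 + (385/4)x^4 - (5113/24)x^3 + (3671/16)x^2 - (4263/32)x + 6185/192

E_{-3/2} f = -2x^7 + 21x^6 - (189/2)x^5 + (945/4)x^4 - (8497/24)x^3 + (5047/16)x^2 - (4839/32)x + 2019/64
θ f = -14x^7 + x^3 - 4x^2
∇ f = -14x^6 + 42x^5 - 70x^4 + 70x^3 - 41x^2 + 9x + 1/3
(2∇) f = -28x^6 + 84x^5 - 140x^4 + 140x^3 - 82x^2 + 18x + 2/3
(E_{-3/2} + θ + 2∇) f = -16x^7 - 7x^6 - (21/2)x^5 + (385/4)x^4 - (5113/24)x^3 + (3671/16)x^2 - (4263/32)x + 6185/192


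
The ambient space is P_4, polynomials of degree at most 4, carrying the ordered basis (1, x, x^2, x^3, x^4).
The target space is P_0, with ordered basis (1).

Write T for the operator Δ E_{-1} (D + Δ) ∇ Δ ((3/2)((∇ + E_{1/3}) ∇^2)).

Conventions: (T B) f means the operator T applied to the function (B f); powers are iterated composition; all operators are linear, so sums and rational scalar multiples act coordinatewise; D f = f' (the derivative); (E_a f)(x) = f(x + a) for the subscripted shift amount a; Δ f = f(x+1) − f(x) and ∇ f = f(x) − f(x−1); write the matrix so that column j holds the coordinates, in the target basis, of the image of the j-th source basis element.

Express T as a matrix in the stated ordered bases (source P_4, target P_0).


image of 1: 0
image of x: 0
image of x^2: 0
image of x^3: 0
image of x^4: 0
each image's coordinates form column j of the matrix

the matrix is [[0, 0, 0, 0, 0]] (rows listed top to bottom)


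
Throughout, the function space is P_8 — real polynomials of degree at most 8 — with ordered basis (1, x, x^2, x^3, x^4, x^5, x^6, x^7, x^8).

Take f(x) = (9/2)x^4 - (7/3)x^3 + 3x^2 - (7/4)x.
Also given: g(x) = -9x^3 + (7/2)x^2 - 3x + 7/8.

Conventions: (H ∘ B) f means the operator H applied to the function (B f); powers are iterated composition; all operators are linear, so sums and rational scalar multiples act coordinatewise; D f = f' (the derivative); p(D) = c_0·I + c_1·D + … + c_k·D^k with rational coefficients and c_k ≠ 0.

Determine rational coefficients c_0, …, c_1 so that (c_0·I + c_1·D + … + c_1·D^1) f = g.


c_0 = 0, c_1 = -1/2

D^0 f = (9/2)x^4 - (7/3)x^3 + 3x^2 - (7/4)x
D^1 f = 18x^3 - 7x^2 + 6x - 7/4
matching coefficients of g against c_0 f + c_1 Df + … from the top degree down determines the c_i
solution: c_0 = 0, c_1 = -1/2


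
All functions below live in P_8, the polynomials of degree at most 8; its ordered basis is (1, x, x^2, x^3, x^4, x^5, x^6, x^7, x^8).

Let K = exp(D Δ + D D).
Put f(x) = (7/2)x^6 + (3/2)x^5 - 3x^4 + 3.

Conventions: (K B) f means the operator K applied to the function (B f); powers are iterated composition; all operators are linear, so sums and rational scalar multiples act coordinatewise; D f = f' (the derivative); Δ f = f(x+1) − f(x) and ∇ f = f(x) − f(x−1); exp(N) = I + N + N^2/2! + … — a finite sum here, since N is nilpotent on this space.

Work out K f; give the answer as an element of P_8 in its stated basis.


order-1 term: 210x^4 + 270x^3 + 183x^2 + 99x + 33/2
order-2 term: 2520x^2 + 2880x + 1191
order-3 term: 3360
the series for exp(D Δ + D D) f terminates at order 3
exp(D Δ + D D) f = (7/2)x^6 + (3/2)x^5 + 207x^4 + 270x^3 + 2703x^2 + 2979x + 9141/2

g(x) = (7/2)x^6 + (3/2)x^5 + 207x^4 + 270x^3 + 2703x^2 + 2979x + 9141/2


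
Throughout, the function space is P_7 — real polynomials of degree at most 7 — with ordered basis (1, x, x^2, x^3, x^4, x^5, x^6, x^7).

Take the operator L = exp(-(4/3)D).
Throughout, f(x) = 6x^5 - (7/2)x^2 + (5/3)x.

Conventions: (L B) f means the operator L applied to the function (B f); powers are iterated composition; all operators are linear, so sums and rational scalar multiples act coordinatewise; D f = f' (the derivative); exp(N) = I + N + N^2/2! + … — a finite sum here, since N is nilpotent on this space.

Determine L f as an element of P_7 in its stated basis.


the image equals g(x) = 6x^5 - 40x^4 + (320/3)x^3 - (2623/18)x^2 + (2857/27)x - 2732/81

order-1 term: -40x^4 + (28/3)x - 20/9
order-2 term: (320/3)x^3 - 56/9
order-3 term: -(1280/9)x^2
order-4 term: (2560/27)x
order-5 term: -2048/81
the series for exp(-(4/3)D) f terminates at order 5
exp(-(4/3)D) f = 6x^5 - 40x^4 + (320/3)x^3 - (2623/18)x^2 + (2857/27)x - 2732/81


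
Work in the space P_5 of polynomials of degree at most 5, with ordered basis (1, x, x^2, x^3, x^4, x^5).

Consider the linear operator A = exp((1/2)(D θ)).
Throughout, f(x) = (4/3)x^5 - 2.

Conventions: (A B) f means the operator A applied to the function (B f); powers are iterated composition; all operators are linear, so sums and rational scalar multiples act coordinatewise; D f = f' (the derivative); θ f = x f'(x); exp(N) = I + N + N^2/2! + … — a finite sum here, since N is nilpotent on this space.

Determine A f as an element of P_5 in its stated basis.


g(x) = (4/3)x^5 + (50/3)x^4 + (200/3)x^3 + 100x^2 + 50x + 3

order-1 term: (50/3)x^4
order-2 term: (200/3)x^3
order-3 term: 100x^2
order-4 term: 50x
order-5 term: 5
the series for exp((1/2)(D θ)) f terminates at order 5
exp((1/2)(D θ)) f = (4/3)x^5 + (50/3)x^4 + (200/3)x^3 + 100x^2 + 50x + 3


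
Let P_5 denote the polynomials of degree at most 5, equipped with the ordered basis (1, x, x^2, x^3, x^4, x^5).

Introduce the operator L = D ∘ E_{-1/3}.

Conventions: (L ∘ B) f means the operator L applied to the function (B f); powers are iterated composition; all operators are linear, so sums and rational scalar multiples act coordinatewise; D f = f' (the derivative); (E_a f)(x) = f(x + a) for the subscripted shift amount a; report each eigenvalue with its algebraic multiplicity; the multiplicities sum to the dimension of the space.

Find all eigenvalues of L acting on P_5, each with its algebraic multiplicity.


λ = 0 (multiplicity 6)

image of 1: 0
image of x: 1
image of x^2: 2x - 2/3
image of x^3: 3x^2 - 2x + 1/3
image of x^4: 4x^3 - 4x^2 + (4/3)x - 4/27
image of x^5: 5x^4 - (20/3)x^3 + (10/3)x^2 - (20/27)x + 5/81
the matrix is upper triangular; its diagonal is (0, 0, 0, 0, 0, 0)
for a triangular matrix the eigenvalues are the diagonal entries, with algebraic multiplicity their repetition count


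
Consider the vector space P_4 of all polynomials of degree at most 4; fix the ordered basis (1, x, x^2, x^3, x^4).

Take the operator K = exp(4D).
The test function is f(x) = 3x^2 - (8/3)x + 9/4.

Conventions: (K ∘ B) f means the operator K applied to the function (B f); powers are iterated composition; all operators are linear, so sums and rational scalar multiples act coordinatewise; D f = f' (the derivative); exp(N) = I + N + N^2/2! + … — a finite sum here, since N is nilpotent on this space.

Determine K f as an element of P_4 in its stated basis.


order-1 term: 24x - 32/3
order-2 term: 48
the series for exp(4D) f terminates at order 2
exp(4D) f = 3x^2 + (64/3)x + 475/12

g(x) = 3x^2 + (64/3)x + 475/12


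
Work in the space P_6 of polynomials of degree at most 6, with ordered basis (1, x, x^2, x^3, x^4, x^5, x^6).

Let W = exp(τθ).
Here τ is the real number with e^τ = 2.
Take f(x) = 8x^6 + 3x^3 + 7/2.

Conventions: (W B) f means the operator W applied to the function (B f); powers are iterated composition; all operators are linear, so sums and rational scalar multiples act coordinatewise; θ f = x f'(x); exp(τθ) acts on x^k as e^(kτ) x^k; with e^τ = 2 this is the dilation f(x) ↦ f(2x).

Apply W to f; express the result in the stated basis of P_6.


g(x) = 512x^6 + 24x^3 + 7/2

exp(τθ) x^k = e^(kτ) x^k; with e^τ = 2 this sends x^k to 2^k x^k
x^3 ↦ 8 x^3
x^6 ↦ 64 x^6
applying this coordinatewise to f: exp(τθ) f = 512x^6 + 24x^3 + 7/2


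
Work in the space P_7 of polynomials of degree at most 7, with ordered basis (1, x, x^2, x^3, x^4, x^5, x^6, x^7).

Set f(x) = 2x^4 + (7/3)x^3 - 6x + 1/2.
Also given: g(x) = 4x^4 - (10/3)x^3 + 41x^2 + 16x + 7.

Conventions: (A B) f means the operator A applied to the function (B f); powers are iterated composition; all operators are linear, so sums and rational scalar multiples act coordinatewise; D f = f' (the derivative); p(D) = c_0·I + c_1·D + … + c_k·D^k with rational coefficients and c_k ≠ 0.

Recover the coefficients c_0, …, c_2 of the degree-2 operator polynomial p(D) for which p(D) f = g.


p(D) = 2·I − D + 2·D^2, i.e. c_0 = 2, c_1 = -1, c_2 = 2

D^0 f = 2x^4 + (7/3)x^3 - 6x + 1/2
D^1 f = 8x^3 + 7x^2 - 6
D^2 f = 24x^2 + 14x
matching coefficients of g against c_0 f + c_1 Df + … from the top degree down determines the c_i
solution: c_0 = 2, c_1 = -1, c_2 = 2


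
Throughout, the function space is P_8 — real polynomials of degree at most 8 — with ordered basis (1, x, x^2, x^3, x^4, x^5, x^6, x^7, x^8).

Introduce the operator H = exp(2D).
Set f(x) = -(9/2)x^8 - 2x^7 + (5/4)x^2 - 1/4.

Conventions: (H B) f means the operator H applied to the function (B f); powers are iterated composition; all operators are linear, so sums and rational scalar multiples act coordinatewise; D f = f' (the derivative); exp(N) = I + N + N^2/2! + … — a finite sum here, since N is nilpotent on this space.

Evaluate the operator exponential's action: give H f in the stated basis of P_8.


order-1 term: -72x^7 - 28x^6 + 5x
order-2 term: -504x^6 - 168x^5 + 5
order-3 term: -2016x^5 - 560x^4
order-4 term: -5040x^4 - 1120x^3
order-5 term: -8064x^3 - 1344x^2
order-6 term: -8064x^2 - 896x
order-7 term: -4608x - 256
order-8 term: -1152
the series for exp(2D) f terminates at order 8
exp(2D) f = -(9/2)x^8 - 74x^7 - 532x^6 - 2184x^5 - 5600x^4 - 9184x^3 - (37627/4)x^2 - 5499x - 5613/4

g(x) = -(9/2)x^8 - 74x^7 - 532x^6 - 2184x^5 - 5600x^4 - 9184x^3 - (37627/4)x^2 - 5499x - 5613/4
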